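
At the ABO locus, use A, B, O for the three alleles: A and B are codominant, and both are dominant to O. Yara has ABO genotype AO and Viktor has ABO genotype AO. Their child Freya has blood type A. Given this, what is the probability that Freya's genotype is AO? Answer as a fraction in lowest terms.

Cross AO × AO → 1/4 AA, 1/2 AO, 1/4 OO.
Type-A genotypes among offspring: AA (1/4), AO (1/2); total 3/4.
P(AO | type A) = (1/2) / (3/4) = 2/3.

2/3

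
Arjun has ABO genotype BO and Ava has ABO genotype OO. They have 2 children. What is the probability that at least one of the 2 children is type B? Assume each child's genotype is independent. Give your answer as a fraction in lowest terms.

3/4

ABO cross BO × OO → 1/2 O, 1/2 B.
So P(type B) = 1/2 per child.
P(none) = (1/2)^2 = 1/4; P(at least one) = 1 − 1/4 = 3/4.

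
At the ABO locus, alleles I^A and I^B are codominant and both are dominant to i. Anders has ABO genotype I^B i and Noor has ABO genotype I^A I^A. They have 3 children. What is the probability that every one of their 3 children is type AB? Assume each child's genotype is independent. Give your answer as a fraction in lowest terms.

ABO cross I^B i × I^A I^A → 1/2 A, 1/2 AB.
So P(type AB) = 1/2 per child.
All 3 independent: (1/2)^3 = 1/8.

1/8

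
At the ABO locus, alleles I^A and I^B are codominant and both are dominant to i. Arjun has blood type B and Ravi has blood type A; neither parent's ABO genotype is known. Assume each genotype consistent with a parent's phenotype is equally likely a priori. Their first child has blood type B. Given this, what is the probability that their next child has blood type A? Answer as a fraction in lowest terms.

Possible genotypes: Arjun ∈ {I^B I^B, I^B i}; Ravi ∈ {I^A I^A, I^A i}.
Weight each parental genotype pair by prior × P(type-B child):
  I^B I^B × I^A i: posterior weight 2/3; P(next child type A) = 0.
  I^B i × I^A i: posterior weight 1/3; P(next child type A) = 1/4.
Weighted sum = 1/12.

1/12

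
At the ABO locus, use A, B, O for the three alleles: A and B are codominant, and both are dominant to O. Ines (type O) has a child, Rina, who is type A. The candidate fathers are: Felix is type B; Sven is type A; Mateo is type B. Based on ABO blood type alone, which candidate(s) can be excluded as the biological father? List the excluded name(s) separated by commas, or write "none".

Felix, Mateo

A candidate is excluded only if no genotype consistent with his phenotype could produce a type A child with a type O mother.
Felix (type B): no genotype consistent with that phenotype can produce a type-A child with a type-O mother.
Mateo (type B): no genotype consistent with that phenotype can produce a type-A child with a type-O mother.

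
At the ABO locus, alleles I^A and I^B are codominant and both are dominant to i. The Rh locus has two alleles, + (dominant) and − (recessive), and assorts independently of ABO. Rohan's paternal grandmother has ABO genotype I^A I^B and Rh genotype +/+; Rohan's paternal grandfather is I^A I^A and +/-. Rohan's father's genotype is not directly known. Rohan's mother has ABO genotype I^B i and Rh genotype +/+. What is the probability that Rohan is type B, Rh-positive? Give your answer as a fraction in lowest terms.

Rohan's father's ABO genotype from I^A I^B × I^A I^A: 1/2 I^A I^A, 1/2 I^A I^B.
Crossing each possibility with the mother I^B i and summing P(type B): 1/2·0 + 1/2·1/2 = 1/4.
Similarly for Rh via the father's Rh distribution: P(Rh+) = 1.
Independent loci: 1/4 × 1 = 1/4.

1/4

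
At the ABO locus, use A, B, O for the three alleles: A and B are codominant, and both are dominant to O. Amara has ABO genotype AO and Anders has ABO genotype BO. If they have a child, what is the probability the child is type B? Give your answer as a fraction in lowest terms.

1/4

ABO cross AO × BO → offspring phenotypes: 1/4 O, 1/4 A, 1/4 B, 1/4 AB.
So P(type B) = 1/4.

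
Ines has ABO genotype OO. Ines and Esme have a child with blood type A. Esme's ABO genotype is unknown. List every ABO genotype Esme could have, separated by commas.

AA, AB, AO

For each candidate genotype of Esme, check whether crossing it with OO can produce every observed child phenotype.
  AA → possible child types {A} ✓
  AB → possible child types {A, B} ✓
  AO → possible child types {O, A} ✓
  BB → possible child types {B} ✗
  BO → possible child types {O, B} ✗
  OO → possible child types {O} ✗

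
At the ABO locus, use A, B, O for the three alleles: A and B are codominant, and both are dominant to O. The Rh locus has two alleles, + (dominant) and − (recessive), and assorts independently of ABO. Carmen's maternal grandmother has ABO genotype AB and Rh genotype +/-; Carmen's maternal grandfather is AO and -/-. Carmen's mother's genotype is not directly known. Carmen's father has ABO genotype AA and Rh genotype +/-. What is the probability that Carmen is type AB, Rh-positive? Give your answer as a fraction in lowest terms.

5/32

Carmen's mother's ABO genotype from AB × AO: 1/4 AA, 1/4 AB, 1/4 AO, 1/4 BO.
Crossing each possibility with the father AA and summing P(type AB): 1/4·0 + 1/4·1/2 + 1/4·0 + 1/4·1/2 = 1/4.
Similarly for Rh via the mother's Rh distribution: P(Rh+) = 5/8.
Independent loci: 1/4 × 5/8 = 5/32.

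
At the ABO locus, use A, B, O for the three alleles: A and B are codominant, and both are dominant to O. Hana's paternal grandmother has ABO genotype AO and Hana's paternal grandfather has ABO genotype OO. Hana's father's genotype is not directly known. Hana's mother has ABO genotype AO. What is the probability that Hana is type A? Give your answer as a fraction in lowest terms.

5/8

Hana's father's ABO genotype from AO × OO: 1/2 AO, 1/2 OO.
Crossing each possibility with the mother AO and summing P(type A): 1/2·3/4 + 1/2·1/2 = 5/8.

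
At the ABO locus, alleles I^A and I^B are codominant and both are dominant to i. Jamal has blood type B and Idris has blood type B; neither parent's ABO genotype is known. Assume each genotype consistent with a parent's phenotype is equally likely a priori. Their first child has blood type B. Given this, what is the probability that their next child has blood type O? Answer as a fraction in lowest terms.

1/20

Possible genotypes: Jamal ∈ {I^B I^B, I^B i}; Idris ∈ {I^B I^B, I^B i}.
Weight each parental genotype pair by prior × P(type-B child):
  I^B I^B × I^B I^B: posterior weight 4/15; P(next child type O) = 0.
  I^B I^B × I^B i: posterior weight 4/15; P(next child type O) = 0.
  I^B i × I^B I^B: posterior weight 4/15; P(next child type O) = 0.
  I^B i × I^B i: posterior weight 1/5; P(next child type O) = 1/4.
Weighted sum = 1/20.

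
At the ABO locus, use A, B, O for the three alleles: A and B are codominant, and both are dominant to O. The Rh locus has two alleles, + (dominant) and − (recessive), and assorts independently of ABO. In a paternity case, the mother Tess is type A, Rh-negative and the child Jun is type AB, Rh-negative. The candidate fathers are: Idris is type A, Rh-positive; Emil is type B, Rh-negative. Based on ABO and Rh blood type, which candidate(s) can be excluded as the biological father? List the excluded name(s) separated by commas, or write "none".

Idris

A candidate is excluded only if no genotype consistent with his phenotype could produce a type AB, Rh-negative child with a type A, Rh-negative mother.
Idris (type A, Rh+): no genotype consistent with that phenotype can produce a type-AB Rh- child with a type-A mother.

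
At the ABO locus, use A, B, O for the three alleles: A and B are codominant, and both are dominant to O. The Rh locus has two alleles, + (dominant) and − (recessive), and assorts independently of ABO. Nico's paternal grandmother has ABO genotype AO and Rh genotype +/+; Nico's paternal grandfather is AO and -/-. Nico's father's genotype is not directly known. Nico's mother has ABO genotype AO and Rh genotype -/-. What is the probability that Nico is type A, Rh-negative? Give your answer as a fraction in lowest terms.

3/8

Nico's father's ABO genotype from AO × AO: 1/4 AA, 1/2 AO, 1/4 OO.
Crossing each possibility with the mother AO and summing P(type A): 1/4·1 + 1/2·3/4 + 1/4·1/2 = 3/4.
Similarly for Rh via the father's Rh distribution: P(Rh-) = 1/2.
Independent loci: 3/4 × 1/2 = 3/8.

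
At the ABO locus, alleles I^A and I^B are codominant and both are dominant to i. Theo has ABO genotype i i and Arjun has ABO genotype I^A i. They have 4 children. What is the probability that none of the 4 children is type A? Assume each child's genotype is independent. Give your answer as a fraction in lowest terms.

1/16

ABO cross i i × I^A i → 1/2 O, 1/2 A.
So P(type A) = 1/2 per child.
P(not type A) = 1/2 for one child; (1/2)^4 = 1/16.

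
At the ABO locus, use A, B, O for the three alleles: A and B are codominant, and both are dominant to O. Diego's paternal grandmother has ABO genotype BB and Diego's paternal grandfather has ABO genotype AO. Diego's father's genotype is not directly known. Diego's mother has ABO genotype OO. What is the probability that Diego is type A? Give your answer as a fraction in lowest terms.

1/4

Diego's father's ABO genotype from BB × AO: 1/2 AB, 1/2 BO.
Crossing each possibility with the mother OO and summing P(type A): 1/2·1/2 + 1/2·0 = 1/4.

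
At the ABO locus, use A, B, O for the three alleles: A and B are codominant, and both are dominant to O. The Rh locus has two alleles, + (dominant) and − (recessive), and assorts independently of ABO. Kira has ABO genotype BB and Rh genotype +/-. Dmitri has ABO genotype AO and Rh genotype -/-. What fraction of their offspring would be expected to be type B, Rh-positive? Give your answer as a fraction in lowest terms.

ABO cross BB × AO → offspring phenotypes: 1/2 B, 1/2 AB.
Rh cross +/- × -/- → 1/2 Rh+, 1/2 Rh-.
Independent loci: P(type B, Rh-positive) = 1/2 × 1/2 = 1/4.

1/4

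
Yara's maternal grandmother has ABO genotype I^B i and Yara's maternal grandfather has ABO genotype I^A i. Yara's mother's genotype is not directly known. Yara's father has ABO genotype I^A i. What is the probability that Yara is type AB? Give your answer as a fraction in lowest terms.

Yara's mother's ABO genotype from I^B i × I^A i: 1/4 I^A I^B, 1/4 I^A i, 1/4 I^B i, 1/4 i i.
Crossing each possibility with the father I^A i and summing P(type AB): 1/4·1/4 + 1/4·0 + 1/4·1/4 + 1/4·0 = 1/8.

1/8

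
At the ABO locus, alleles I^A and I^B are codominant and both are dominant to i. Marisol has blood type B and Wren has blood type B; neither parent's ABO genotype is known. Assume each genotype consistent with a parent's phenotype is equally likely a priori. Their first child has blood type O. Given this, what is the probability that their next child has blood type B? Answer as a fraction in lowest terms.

3/4

Possible genotypes: Marisol ∈ {I^B I^B, I^B i}; Wren ∈ {I^B I^B, I^B i}.
Weight each parental genotype pair by prior × P(type-O child):
  I^B i × I^B i: posterior weight 1; P(next child type B) = 3/4.
Weighted sum = 3/4.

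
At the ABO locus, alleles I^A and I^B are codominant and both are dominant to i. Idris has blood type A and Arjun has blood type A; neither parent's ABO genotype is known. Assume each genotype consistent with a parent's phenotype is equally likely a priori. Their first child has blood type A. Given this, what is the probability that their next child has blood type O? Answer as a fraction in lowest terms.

Possible genotypes: Idris ∈ {I^A I^A, I^A i}; Arjun ∈ {I^A I^A, I^A i}.
Weight each parental genotype pair by prior × P(type-A child):
  I^A I^A × I^A I^A: posterior weight 4/15; P(next child type O) = 0.
  I^A I^A × I^A i: posterior weight 4/15; P(next child type O) = 0.
  I^A i × I^A I^A: posterior weight 4/15; P(next child type O) = 0.
  I^A i × I^A i: posterior weight 1/5; P(next child type O) = 1/4.
Weighted sum = 1/20.

1/20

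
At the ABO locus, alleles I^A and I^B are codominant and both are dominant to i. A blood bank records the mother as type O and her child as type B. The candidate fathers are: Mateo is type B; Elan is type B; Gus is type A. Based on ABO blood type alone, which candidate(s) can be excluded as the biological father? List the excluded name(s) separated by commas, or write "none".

A candidate is excluded only if no genotype consistent with his phenotype could produce a type B child with a type O mother.
Gus (type A): no genotype consistent with that phenotype can produce a type-B child with a type-O mother.

Gus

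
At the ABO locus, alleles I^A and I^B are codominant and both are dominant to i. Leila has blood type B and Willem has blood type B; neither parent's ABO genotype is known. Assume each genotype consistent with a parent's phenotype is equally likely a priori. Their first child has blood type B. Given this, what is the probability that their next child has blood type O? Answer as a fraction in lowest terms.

Possible genotypes: Leila ∈ {I^B I^B, I^B i}; Willem ∈ {I^B I^B, I^B i}.
Weight each parental genotype pair by prior × P(type-B child):
  I^B I^B × I^B I^B: posterior weight 4/15; P(next child type O) = 0.
  I^B I^B × I^B i: posterior weight 4/15; P(next child type O) = 0.
  I^B i × I^B I^B: posterior weight 4/15; P(next child type O) = 0.
  I^B i × I^B i: posterior weight 1/5; P(next child type O) = 1/4.
Weighted sum = 1/20.

1/20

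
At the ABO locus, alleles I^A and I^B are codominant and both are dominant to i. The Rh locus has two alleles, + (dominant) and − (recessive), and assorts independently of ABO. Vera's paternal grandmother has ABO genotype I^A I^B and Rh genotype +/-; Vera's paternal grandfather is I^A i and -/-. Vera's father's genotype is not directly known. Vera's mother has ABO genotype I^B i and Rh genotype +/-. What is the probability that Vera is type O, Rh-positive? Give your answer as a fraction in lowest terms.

5/64

Vera's father's ABO genotype from I^A I^B × I^A i: 1/4 I^A I^A, 1/4 I^A I^B, 1/4 I^A i, 1/4 I^B i.
Crossing each possibility with the mother I^B i and summing P(type O): 1/4·0 + 1/4·0 + 1/4·1/4 + 1/4·1/4 = 1/8.
Similarly for Rh via the father's Rh distribution: P(Rh+) = 5/8.
Independent loci: 1/8 × 5/8 = 5/64.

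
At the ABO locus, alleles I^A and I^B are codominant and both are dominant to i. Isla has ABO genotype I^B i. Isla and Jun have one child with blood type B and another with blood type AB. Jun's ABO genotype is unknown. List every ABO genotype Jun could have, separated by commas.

For each candidate genotype of Jun, check whether crossing it with I^B i can produce every observed child phenotype.
  I^A I^A → possible child types {A, AB} ✗
  I^A I^B → possible child types {A, B, AB} ✓
  I^A i → possible child types {O, A, B, AB} ✓
  I^B I^B → possible child types {B} ✗
  I^B i → possible child types {O, B} ✗
  i i → possible child types {O, B} ✗

I^A I^B, I^A i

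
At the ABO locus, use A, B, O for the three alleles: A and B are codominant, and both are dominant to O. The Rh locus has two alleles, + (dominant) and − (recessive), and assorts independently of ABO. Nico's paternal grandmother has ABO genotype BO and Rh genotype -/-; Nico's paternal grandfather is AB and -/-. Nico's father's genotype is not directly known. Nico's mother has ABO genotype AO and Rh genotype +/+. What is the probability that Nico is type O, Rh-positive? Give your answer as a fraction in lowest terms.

1/8

Nico's father's ABO genotype from BO × AB: 1/4 AB, 1/4 AO, 1/4 BB, 1/4 BO.
Crossing each possibility with the mother AO and summing P(type O): 1/4·0 + 1/4·1/4 + 1/4·0 + 1/4·1/4 = 1/8.
Similarly for Rh via the father's Rh distribution: P(Rh+) = 1.
Independent loci: 1/8 × 1 = 1/8.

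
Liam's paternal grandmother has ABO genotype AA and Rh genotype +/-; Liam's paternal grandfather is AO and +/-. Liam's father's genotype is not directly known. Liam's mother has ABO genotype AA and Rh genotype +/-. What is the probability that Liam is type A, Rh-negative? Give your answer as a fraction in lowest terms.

1/4

Liam's father's ABO genotype from AA × AO: 1/2 AA, 1/2 AO.
Crossing each possibility with the mother AA and summing P(type A): 1/2·1 + 1/2·1 = 1.
Similarly for Rh via the father's Rh distribution: P(Rh-) = 1/4.
Independent loci: 1 × 1/4 = 1/4.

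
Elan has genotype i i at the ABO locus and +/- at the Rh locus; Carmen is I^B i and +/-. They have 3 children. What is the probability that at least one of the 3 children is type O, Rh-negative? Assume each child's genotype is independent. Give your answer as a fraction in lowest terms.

ABO cross i i × I^B i → 1/2 O, 1/2 B.
Rh cross +/- × +/- → 3/4 Rh+, 1/4 Rh-; so P(type O, Rh-negative) = 1/2 × 1/4 = 1/8 per child.
P(none) = (7/8)^3 = 343/512; P(at least one) = 1 − 343/512 = 169/512.

169/512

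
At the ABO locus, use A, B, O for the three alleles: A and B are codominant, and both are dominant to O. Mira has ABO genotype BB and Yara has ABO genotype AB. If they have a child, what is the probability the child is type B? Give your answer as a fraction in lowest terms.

1/2

ABO cross BB × AB → offspring phenotypes: 1/2 B, 1/2 AB.
So P(type B) = 1/2.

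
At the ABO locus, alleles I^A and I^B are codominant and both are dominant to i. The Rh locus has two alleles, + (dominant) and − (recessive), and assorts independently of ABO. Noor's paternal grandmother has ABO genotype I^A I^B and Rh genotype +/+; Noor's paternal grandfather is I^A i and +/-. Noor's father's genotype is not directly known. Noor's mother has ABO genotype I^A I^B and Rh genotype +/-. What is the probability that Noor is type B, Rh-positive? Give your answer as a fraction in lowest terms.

Noor's father's ABO genotype from I^A I^B × I^A i: 1/4 I^A I^A, 1/4 I^A I^B, 1/4 I^A i, 1/4 I^B i.
Crossing each possibility with the mother I^A I^B and summing P(type B): 1/4·0 + 1/4·1/4 + 1/4·1/4 + 1/4·1/2 = 1/4.
Similarly for Rh via the father's Rh distribution: P(Rh+) = 7/8.
Independent loci: 1/4 × 7/8 = 7/32.

7/32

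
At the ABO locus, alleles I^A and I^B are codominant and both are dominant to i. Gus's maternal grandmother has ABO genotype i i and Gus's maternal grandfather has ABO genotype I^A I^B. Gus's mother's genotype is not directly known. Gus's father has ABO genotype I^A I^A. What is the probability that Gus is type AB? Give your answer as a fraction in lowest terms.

1/4

Gus's mother's ABO genotype from i i × I^A I^B: 1/2 I^A i, 1/2 I^B i.
Crossing each possibility with the father I^A I^A and summing P(type AB): 1/2·0 + 1/2·1/2 = 1/4.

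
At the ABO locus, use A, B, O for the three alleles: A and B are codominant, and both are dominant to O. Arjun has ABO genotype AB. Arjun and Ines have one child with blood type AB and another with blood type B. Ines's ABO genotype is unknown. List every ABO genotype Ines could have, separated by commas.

For each candidate genotype of Ines, check whether crossing it with AB can produce every observed child phenotype.
  AA → possible child types {A, AB} ✗
  AB → possible child types {A, B, AB} ✓
  AO → possible child types {A, B, AB} ✓
  BB → possible child types {B, AB} ✓
  BO → possible child types {A, B, AB} ✓
  OO → possible child types {A, B} ✗

AB, AO, BB, BO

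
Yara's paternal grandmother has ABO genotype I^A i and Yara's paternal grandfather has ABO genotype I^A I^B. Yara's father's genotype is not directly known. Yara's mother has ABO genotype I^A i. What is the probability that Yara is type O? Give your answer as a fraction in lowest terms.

Yara's father's ABO genotype from I^A i × I^A I^B: 1/4 I^A I^A, 1/4 I^A I^B, 1/4 I^A i, 1/4 I^B i.
Crossing each possibility with the mother I^A i and summing P(type O): 1/4·0 + 1/4·0 + 1/4·1/4 + 1/4·1/4 = 1/8.

1/8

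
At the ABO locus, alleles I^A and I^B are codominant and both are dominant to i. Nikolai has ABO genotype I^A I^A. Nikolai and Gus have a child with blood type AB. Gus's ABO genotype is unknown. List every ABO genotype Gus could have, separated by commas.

For each candidate genotype of Gus, check whether crossing it with I^A I^A can produce every observed child phenotype.
  I^A I^A → possible child types {A} ✗
  I^A I^B → possible child types {A, AB} ✓
  I^A i → possible child types {A} ✗
  I^B I^B → possible child types {AB} ✓
  I^B i → possible child types {A, AB} ✓
  i i → possible child types {A} ✗

I^A I^B, I^B I^B, I^B i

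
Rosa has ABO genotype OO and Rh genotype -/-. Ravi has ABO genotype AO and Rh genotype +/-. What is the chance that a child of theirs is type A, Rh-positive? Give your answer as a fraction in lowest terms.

ABO cross OO × AO → offspring phenotypes: 1/2 O, 1/2 A.
Rh cross -/- × +/- → 1/2 Rh+, 1/2 Rh-.
Independent loci: P(type A, Rh-positive) = 1/2 × 1/2 = 1/4.

1/4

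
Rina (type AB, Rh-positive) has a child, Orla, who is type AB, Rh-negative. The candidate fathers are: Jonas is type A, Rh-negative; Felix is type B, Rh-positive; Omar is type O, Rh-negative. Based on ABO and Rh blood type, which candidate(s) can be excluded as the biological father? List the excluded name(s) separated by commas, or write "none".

A candidate is excluded only if no genotype consistent with his phenotype could produce a type AB, Rh-negative child with a type AB, Rh-positive mother.
Omar (type O, Rh-): no genotype consistent with that phenotype can produce a type-AB Rh- child with a type-AB mother.

Omar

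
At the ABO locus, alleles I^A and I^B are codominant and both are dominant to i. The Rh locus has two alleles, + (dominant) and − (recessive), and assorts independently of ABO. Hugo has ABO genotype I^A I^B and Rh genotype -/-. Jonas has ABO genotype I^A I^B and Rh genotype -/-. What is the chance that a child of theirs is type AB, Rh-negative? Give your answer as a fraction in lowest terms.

1/2

ABO cross I^A I^B × I^A I^B → offspring phenotypes: 1/4 A, 1/4 B, 1/2 AB.
Rh cross -/- × -/- → 1 Rh-.
Independent loci: P(type AB, Rh-negative) = 1/2 × 1 = 1/2.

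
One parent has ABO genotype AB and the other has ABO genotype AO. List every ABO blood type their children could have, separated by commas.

A, B, AB

Gametes from AB × AO give offspring ABO genotypes AA, AB, AO, BO, i.e. phenotypes A, B, AB.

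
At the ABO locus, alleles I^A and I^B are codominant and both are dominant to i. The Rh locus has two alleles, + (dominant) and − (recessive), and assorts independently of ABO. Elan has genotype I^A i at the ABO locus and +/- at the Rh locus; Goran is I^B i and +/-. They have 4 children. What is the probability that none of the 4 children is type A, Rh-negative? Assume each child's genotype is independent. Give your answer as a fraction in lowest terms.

ABO cross I^A i × I^B i → 1/4 O, 1/4 A, 1/4 B, 1/4 AB.
Rh cross +/- × +/- → 3/4 Rh+, 1/4 Rh-; so P(type A, Rh-negative) = 1/4 × 1/4 = 1/16 per child.
P(not type A, Rh-negative) = 15/16 for one child; (15/16)^4 = 50625/65536.

50625/65536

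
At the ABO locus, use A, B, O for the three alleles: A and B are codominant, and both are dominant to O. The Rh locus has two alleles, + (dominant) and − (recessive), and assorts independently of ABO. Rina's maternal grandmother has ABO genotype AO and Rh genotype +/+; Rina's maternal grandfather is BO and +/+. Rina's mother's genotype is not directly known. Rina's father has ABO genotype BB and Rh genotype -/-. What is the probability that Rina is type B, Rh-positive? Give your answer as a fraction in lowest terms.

3/4

Rina's mother's ABO genotype from AO × BO: 1/4 AB, 1/4 AO, 1/4 BO, 1/4 OO.
Crossing each possibility with the father BB and summing P(type B): 1/4·1/2 + 1/4·1/2 + 1/4·1 + 1/4·1 = 3/4.
Similarly for Rh via the mother's Rh distribution: P(Rh+) = 1.
Independent loci: 3/4 × 1 = 3/4.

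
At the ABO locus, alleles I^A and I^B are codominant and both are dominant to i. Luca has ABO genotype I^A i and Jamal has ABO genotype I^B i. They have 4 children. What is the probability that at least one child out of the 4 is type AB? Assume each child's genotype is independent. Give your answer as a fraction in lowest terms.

175/256

ABO cross I^A i × I^B i → 1/4 O, 1/4 A, 1/4 B, 1/4 AB.
So P(type AB) = 1/4 per child.
P(none) = (3/4)^4 = 81/256; P(at least one) = 1 − 81/256 = 175/256.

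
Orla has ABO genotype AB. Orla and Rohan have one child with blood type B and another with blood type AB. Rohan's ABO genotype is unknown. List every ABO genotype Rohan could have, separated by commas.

For each candidate genotype of Rohan, check whether crossing it with AB can produce every observed child phenotype.
  AA → possible child types {A, AB} ✗
  AB → possible child types {A, B, AB} ✓
  AO → possible child types {A, B, AB} ✓
  BB → possible child types {B, AB} ✓
  BO → possible child types {A, B, AB} ✓
  OO → possible child types {A, B} ✗

AB, AO, BB, BO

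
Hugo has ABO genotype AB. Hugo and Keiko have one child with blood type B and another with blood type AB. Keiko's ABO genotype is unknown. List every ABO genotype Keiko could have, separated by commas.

For each candidate genotype of Keiko, check whether crossing it with AB can produce every observed child phenotype.
  AA → possible child types {A, AB} ✗
  AB → possible child types {A, B, AB} ✓
  AO → possible child types {A, B, AB} ✓
  BB → possible child types {B, AB} ✓
  BO → possible child types {A, B, AB} ✓
  OO → possible child types {A, B} ✗

AB, AO, BB, BO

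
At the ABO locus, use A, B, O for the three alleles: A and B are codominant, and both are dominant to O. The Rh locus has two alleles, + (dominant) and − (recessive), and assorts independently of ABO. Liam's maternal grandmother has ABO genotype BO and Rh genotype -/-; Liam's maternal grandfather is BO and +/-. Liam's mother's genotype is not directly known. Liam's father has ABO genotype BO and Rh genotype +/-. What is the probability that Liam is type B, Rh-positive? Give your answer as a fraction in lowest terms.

Liam's mother's ABO genotype from BO × BO: 1/4 BB, 1/2 BO, 1/4 OO.
Crossing each possibility with the father BO and summing P(type B): 1/4·1 + 1/2·3/4 + 1/4·1/2 = 3/4.
Similarly for Rh via the mother's Rh distribution: P(Rh+) = 5/8.
Independent loci: 3/4 × 5/8 = 15/32.

15/32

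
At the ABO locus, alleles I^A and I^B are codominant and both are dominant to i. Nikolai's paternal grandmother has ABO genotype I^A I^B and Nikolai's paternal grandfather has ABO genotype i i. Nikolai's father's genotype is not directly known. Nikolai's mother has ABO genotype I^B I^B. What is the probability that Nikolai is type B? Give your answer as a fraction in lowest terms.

3/4

Nikolai's father's ABO genotype from I^A I^B × i i: 1/2 I^A i, 1/2 I^B i.
Crossing each possibility with the mother I^B I^B and summing P(type B): 1/2·1/2 + 1/2·1 = 3/4.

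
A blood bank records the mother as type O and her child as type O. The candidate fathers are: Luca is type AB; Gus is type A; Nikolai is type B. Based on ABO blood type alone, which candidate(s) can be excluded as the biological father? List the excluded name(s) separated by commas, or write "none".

A candidate is excluded only if no genotype consistent with his phenotype could produce a type O child with a type O mother.
Luca (type AB): no genotype consistent with that phenotype can produce a type-O child with a type-O mother.

Luca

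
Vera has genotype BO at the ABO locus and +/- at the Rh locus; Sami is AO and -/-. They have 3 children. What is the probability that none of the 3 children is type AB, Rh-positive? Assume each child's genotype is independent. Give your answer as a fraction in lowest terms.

343/512

ABO cross BO × AO → 1/4 O, 1/4 A, 1/4 B, 1/4 AB.
Rh cross +/- × -/- → 1/2 Rh+, 1/2 Rh-; so P(type AB, Rh-positive) = 1/4 × 1/2 = 1/8 per child.
P(not type AB, Rh-positive) = 7/8 for one child; (7/8)^3 = 343/512.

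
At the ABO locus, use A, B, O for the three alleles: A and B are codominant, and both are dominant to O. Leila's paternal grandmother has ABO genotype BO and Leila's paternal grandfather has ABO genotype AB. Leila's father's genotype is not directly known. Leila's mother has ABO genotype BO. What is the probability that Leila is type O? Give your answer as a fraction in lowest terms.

Leila's father's ABO genotype from BO × AB: 1/4 AB, 1/4 AO, 1/4 BB, 1/4 BO.
Crossing each possibility with the mother BO and summing P(type O): 1/4·0 + 1/4·1/4 + 1/4·0 + 1/4·1/4 = 1/8.

1/8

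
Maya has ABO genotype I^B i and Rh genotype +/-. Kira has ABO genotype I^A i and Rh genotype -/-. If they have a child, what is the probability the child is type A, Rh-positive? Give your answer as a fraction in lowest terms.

1/8

ABO cross I^B i × I^A i → offspring phenotypes: 1/4 O, 1/4 A, 1/4 B, 1/4 AB.
Rh cross +/- × -/- → 1/2 Rh+, 1/2 Rh-.
Independent loci: P(type A, Rh-positive) = 1/4 × 1/2 = 1/8.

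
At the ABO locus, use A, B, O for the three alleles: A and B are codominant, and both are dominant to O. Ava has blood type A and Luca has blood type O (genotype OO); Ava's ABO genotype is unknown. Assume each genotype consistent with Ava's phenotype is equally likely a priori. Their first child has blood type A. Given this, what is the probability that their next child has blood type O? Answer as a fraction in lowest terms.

Possible genotypes: Ava ∈ {AA, AO}; Luca ∈ {OO}.
Weight each parental genotype pair by prior × P(type-A child):
  AA × OO: posterior weight 2/3; P(next child type O) = 0.
  AO × OO: posterior weight 1/3; P(next child type O) = 1/2.
Weighted sum = 1/6.

1/6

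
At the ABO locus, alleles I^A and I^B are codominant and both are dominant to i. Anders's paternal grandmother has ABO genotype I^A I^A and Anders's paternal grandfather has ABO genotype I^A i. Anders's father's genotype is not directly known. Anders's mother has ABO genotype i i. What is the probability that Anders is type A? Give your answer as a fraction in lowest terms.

3/4

Anders's father's ABO genotype from I^A I^A × I^A i: 1/2 I^A I^A, 1/2 I^A i.
Crossing each possibility with the mother i i and summing P(type A): 1/2·1 + 1/2·1/2 = 3/4.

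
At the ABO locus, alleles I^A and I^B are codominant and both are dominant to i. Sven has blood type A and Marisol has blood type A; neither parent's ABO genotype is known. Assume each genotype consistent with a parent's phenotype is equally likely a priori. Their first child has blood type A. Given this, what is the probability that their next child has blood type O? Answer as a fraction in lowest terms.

Possible genotypes: Sven ∈ {I^A I^A, I^A i}; Marisol ∈ {I^A I^A, I^A i}.
Weight each parental genotype pair by prior × P(type-A child):
  I^A I^A × I^A I^A: posterior weight 4/15; P(next child type O) = 0.
  I^A I^A × I^A i: posterior weight 4/15; P(next child type O) = 0.
  I^A i × I^A I^A: posterior weight 4/15; P(next child type O) = 0.
  I^A i × I^A i: posterior weight 1/5; P(next child type O) = 1/4.
Weighted sum = 1/20.

1/20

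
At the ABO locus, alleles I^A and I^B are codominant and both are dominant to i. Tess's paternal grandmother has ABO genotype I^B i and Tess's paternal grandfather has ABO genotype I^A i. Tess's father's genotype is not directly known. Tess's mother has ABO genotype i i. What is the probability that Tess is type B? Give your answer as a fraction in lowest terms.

1/4

Tess's father's ABO genotype from I^B i × I^A i: 1/4 I^A I^B, 1/4 I^A i, 1/4 I^B i, 1/4 i i.
Crossing each possibility with the mother i i and summing P(type B): 1/4·1/2 + 1/4·0 + 1/4·1/2 + 1/4·0 = 1/4.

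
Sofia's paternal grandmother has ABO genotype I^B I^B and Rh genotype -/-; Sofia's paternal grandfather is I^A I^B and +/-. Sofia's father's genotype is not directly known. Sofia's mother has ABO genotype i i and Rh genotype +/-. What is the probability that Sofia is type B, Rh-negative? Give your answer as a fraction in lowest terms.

9/32

Sofia's father's ABO genotype from I^B I^B × I^A I^B: 1/2 I^A I^B, 1/2 I^B I^B.
Crossing each possibility with the mother i i and summing P(type B): 1/2·1/2 + 1/2·1 = 3/4.
Similarly for Rh via the father's Rh distribution: P(Rh-) = 3/8.
Independent loci: 3/4 × 3/8 = 9/32.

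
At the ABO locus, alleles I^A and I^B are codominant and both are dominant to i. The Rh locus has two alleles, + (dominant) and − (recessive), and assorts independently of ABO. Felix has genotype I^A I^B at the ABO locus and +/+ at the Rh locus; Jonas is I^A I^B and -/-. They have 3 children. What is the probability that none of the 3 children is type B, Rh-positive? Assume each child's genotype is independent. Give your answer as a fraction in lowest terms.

27/64

ABO cross I^A I^B × I^A I^B → 1/4 A, 1/4 B, 1/2 AB.
Rh cross +/+ × -/- → 1 Rh+; so P(type B, Rh-positive) = 1/4 × 1 = 1/4 per child.
P(not type B, Rh-positive) = 3/4 for one child; (3/4)^3 = 27/64.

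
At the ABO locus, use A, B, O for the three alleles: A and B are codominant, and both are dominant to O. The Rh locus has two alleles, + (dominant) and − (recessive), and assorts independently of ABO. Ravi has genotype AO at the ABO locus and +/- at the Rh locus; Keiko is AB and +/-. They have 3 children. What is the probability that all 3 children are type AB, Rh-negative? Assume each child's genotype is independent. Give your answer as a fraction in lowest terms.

1/4096

ABO cross AO × AB → 1/2 A, 1/4 B, 1/4 AB.
Rh cross +/- × +/- → 3/4 Rh+, 1/4 Rh-; so P(type AB, Rh-negative) = 1/4 × 1/4 = 1/16 per child.
All 3 independent: (1/16)^3 = 1/4096.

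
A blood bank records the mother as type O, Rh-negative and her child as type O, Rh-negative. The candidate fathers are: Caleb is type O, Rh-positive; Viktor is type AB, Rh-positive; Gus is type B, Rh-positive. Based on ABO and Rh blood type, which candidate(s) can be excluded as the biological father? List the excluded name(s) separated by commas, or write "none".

A candidate is excluded only if no genotype consistent with his phenotype could produce a type O, Rh-negative child with a type O, Rh-negative mother.
Viktor (type AB, Rh+): no genotype consistent with that phenotype can produce a type-O Rh- child with a type-O mother.

Viktor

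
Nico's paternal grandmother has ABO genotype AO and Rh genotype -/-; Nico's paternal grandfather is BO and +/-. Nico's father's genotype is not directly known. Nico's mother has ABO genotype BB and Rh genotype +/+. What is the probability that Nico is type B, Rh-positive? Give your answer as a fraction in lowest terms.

Nico's father's ABO genotype from AO × BO: 1/4 AB, 1/4 AO, 1/4 BO, 1/4 OO.
Crossing each possibility with the mother BB and summing P(type B): 1/4·1/2 + 1/4·1/2 + 1/4·1 + 1/4·1 = 3/4.
Similarly for Rh via the father's Rh distribution: P(Rh+) = 1.
Independent loci: 3/4 × 1 = 3/4.

3/4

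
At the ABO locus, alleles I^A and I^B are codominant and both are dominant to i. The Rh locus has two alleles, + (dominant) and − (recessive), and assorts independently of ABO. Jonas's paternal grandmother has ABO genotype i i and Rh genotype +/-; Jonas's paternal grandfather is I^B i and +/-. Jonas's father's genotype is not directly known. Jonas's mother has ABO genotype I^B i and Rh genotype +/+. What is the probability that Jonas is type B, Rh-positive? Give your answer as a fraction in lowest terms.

Jonas's father's ABO genotype from i i × I^B i: 1/2 I^B i, 1/2 i i.
Crossing each possibility with the mother I^B i and summing P(type B): 1/2·3/4 + 1/2·1/2 = 5/8.
Similarly for Rh via the father's Rh distribution: P(Rh+) = 1.
Independent loci: 5/8 × 1 = 5/8.

5/8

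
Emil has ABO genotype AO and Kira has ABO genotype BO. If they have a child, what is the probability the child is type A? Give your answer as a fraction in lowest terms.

1/4

ABO cross AO × BO → offspring phenotypes: 1/4 O, 1/4 A, 1/4 B, 1/4 AB.
So P(type A) = 1/4.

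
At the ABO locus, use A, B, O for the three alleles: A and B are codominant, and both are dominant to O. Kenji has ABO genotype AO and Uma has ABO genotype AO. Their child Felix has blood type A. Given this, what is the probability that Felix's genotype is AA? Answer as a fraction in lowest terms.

Cross AO × AO → 1/4 AA, 1/2 AO, 1/4 OO.
Type-A genotypes among offspring: AA (1/4), AO (1/2); total 3/4.
P(AA | type A) = (1/4) / (3/4) = 1/3.

1/3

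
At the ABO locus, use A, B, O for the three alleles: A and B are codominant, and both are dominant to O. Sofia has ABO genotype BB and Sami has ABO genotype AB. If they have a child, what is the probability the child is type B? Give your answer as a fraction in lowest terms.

ABO cross BB × AB → offspring phenotypes: 1/2 B, 1/2 AB.
So P(type B) = 1/2.

1/2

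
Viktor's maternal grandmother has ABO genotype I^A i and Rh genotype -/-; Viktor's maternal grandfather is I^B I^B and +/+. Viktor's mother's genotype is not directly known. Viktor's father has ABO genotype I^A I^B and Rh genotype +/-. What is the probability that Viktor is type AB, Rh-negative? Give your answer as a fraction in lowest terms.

Viktor's mother's ABO genotype from I^A i × I^B I^B: 1/2 I^A I^B, 1/2 I^B i.
Crossing each possibility with the father I^A I^B and summing P(type AB): 1/2·1/2 + 1/2·1/4 = 3/8.
Similarly for Rh via the mother's Rh distribution: P(Rh-) = 1/4.
Independent loci: 3/8 × 1/4 = 3/32.

3/32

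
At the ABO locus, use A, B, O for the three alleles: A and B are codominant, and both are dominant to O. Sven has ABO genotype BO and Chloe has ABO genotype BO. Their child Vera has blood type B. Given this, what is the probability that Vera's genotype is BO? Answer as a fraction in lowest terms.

2/3

Cross BO × BO → 1/4 BB, 1/2 BO, 1/4 OO.
Type-B genotypes among offspring: BB (1/4), BO (1/2); total 3/4.
P(BO | type B) = (1/2) / (3/4) = 2/3.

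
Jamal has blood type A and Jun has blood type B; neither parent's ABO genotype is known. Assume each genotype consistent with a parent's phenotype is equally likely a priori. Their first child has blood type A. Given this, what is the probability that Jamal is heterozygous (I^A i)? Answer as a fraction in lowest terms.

1/3

Possible genotypes: Jamal ∈ {I^A I^A, I^A i}; Jun ∈ {I^B I^B, I^B i}.
Weight each parental genotype pair by prior × P(type-A child):
  I^A I^A × I^B i: posterior weight 2/3.
  I^A i × I^B i: posterior weight 1/3.
Sum the posterior weight over pairs where Jamal is I^A i: 1/3.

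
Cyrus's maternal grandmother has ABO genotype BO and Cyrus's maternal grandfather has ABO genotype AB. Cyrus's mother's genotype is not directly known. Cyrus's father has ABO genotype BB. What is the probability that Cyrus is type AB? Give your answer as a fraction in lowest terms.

1/4

Cyrus's mother's ABO genotype from BO × AB: 1/4 AB, 1/4 AO, 1/4 BB, 1/4 BO.
Crossing each possibility with the father BB and summing P(type AB): 1/4·1/2 + 1/4·1/2 + 1/4·0 + 1/4·0 = 1/4.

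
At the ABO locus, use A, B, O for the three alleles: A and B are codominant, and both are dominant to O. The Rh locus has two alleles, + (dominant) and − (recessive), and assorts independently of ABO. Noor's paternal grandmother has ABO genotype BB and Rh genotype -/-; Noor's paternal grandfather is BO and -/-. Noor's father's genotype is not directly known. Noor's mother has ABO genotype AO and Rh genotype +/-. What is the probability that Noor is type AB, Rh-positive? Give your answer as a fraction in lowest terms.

3/16

Noor's father's ABO genotype from BB × BO: 1/2 BB, 1/2 BO.
Crossing each possibility with the mother AO and summing P(type AB): 1/2·1/2 + 1/2·1/4 = 3/8.
Similarly for Rh via the father's Rh distribution: P(Rh+) = 1/2.
Independent loci: 3/8 × 1/2 = 3/16.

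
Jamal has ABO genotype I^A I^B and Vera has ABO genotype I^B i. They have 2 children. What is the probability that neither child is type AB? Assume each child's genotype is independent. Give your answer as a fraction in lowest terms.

9/16

ABO cross I^A I^B × I^B i → 1/4 A, 1/2 B, 1/4 AB.
So P(type AB) = 1/4 per child.
P(not type AB) = 3/4 for one child; (3/4)^2 = 9/16.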